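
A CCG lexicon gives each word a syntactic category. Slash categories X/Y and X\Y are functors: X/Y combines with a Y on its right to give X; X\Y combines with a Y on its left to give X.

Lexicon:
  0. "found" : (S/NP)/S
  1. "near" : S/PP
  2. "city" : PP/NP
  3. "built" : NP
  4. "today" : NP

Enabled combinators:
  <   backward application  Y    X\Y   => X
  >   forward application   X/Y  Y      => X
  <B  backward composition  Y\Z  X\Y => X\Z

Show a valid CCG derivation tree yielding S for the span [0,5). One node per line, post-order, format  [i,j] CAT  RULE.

[0,5] S   >
  [0,4] S/NP   >
    [0,1] "found" : (S/NP)/S
    [1,4] S   >
      [1,2] "near" : S/PP
      [2,4] PP   >
        [2,3] "city" : PP/NP
        [3,4] "built" : NP
  [4,5] "today" : NP

[0,1] (S/NP)/S  lex  "found"
[1,2] S/PP  lex  "near"
[2,3] PP/NP  lex  "city"
[3,4] NP  lex  "built"
[2,4] PP  >  k=3
[1,4] S  >  k=2
[0,4] S/NP  >  k=1
[4,5] NP  lex  "today"
[0,5] S  >  k=4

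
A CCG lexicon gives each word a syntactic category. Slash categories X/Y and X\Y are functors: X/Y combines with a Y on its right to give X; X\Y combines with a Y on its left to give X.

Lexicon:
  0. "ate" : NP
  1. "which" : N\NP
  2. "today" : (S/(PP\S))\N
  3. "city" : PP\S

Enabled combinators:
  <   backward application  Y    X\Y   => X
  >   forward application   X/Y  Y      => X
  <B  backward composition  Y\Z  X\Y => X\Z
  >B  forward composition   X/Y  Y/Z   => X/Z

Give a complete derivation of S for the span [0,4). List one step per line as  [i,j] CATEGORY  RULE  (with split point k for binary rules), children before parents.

[0,1] NP  lex  "ate"
[1,2] N\NP  lex  "which"
[0,2] N  <  k=1
[2,3] (S/(PP\S))\N  lex  "today"
[0,3] S/(PP\S)  <  k=2
[3,4] PP\S  lex  "city"
[0,4] S  >  k=3

[0,4] S   >
  [0,3] S/(PP\S)   <
    [0,2] N   <
      [0,1] "ate" : NP
      [1,2] "which" : N\NP
    [2,3] "today" : (S/(PP\S))\N
  [3,4] "city" : PP\S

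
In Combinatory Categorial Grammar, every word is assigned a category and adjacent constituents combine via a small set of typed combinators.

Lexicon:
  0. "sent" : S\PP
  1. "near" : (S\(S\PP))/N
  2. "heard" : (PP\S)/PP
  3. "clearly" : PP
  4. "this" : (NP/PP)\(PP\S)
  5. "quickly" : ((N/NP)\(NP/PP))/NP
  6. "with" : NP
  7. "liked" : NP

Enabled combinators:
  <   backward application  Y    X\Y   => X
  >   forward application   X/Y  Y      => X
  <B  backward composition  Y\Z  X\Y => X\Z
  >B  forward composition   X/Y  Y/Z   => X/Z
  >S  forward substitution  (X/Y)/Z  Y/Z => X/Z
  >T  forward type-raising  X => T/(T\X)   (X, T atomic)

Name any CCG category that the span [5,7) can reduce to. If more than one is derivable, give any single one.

[0,8] S   <
  [0,1] "sent" : S\PP
  [1,8] S\(S\PP)   >
    [1,2] "near" : (S\(S\PP))/N
    [2,8] N   >
      [2,7] N/NP   <
        [2,5] NP/PP   <
          [2,4] PP\S   >
            [2,3] "heard" : (PP\S)/PP
            [3,4] "clearly" : PP
          [4,5] "this" : (NP/PP)\(PP\S)
        [5,7] (N/NP)\(NP/PP)   >
          [5,6] "quickly" : ((N/NP)\(NP/PP))/NP
          [6,7] "with" : NP
      [7,8] "liked" : NP

(N/NP)\(NP/PP)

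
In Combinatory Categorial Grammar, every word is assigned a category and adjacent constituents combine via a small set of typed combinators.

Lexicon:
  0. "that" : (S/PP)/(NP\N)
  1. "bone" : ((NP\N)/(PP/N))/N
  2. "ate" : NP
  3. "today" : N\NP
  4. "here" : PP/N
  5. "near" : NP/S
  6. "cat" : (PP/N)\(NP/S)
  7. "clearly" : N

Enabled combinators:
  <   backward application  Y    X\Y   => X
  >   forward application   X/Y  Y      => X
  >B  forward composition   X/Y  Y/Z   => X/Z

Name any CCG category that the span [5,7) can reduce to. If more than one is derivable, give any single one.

[0,8] S   >
  [0,5] S/PP   >
    [0,1] "that" : (S/PP)/(NP\N)
    [1,5] NP\N   >
      [1,4] (NP\N)/(PP/N)   >
        [1,2] "bone" : ((NP\N)/(PP/N))/N
        [2,4] N   <
          [2,3] "ate" : NP
          [3,4] "today" : N\NP
      [4,5] "here" : PP/N
  [5,8] PP   >
    [5,7] PP/N   <
      [5,6] "near" : NP/S
      [6,7] "cat" : (PP/N)\(NP/S)
    [7,8] "clearly" : N

PP/N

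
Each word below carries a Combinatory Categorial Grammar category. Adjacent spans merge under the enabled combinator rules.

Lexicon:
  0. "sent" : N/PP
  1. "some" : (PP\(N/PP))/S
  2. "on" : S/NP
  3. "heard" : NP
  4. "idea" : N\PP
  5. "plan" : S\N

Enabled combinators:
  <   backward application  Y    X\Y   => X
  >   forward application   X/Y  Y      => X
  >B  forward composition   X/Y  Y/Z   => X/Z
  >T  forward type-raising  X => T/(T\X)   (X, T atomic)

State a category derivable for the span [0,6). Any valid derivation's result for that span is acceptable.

S

[0,6] S   <
  [0,5] N   <
    [0,4] PP   <
      [0,1] "sent" : N/PP
      [1,4] PP\(N/PP)   >
        [1,2] "some" : (PP\(N/PP))/S
        [2,4] S   >
          [2,3] "on" : S/NP
          [3,4] "heard" : NP
    [4,5] "idea" : N\PP
  [5,6] "plan" : S\N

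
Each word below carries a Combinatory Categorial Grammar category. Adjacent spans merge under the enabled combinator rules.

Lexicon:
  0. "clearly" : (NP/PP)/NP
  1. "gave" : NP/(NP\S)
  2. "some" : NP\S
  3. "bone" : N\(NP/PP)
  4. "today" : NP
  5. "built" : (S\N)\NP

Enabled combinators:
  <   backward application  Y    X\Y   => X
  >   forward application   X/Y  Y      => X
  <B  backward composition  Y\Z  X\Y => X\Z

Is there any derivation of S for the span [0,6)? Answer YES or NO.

YES

[0,6] S   <
  [0,4] N   <
    [0,3] NP/PP   >
      [0,1] "clearly" : (NP/PP)/NP
      [1,3] NP   >
        [1,2] "gave" : NP/(NP\S)
        [2,3] "some" : NP\S
    [3,4] "bone" : N\(NP/PP)
  [4,6] S\N   <
    [4,5] "today" : NP
    [5,6] "built" : (S\N)\NP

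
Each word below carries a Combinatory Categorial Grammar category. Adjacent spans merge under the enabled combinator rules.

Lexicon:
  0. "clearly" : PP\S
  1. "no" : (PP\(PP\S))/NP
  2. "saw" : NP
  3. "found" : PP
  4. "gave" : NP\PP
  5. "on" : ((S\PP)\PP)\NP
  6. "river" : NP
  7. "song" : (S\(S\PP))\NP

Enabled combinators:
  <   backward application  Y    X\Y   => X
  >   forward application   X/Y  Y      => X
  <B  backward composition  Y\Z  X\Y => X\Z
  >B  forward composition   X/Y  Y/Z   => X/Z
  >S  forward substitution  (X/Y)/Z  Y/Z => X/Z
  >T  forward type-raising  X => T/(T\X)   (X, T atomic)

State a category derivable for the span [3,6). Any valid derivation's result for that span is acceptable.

(S\PP)\PP

[0,8] S   <
  [0,6] S\PP   <
    [0,3] PP   <
      [0,1] "clearly" : PP\S
      [1,3] PP\(PP\S)   >
        [1,2] "no" : (PP\(PP\S))/NP
        [2,3] "saw" : NP
    [3,6] (S\PP)\PP   <
      [3,5] NP   >
        [3,4] NP/(NP\PP)   >T
          [3,4] "found" : PP
        [4,5] "gave" : NP\PP
      [5,6] "on" : ((S\PP)\PP)\NP
  [6,8] S\(S\PP)   <
    [6,7] "river" : NP
    [7,8] "song" : (S\(S\PP))\NP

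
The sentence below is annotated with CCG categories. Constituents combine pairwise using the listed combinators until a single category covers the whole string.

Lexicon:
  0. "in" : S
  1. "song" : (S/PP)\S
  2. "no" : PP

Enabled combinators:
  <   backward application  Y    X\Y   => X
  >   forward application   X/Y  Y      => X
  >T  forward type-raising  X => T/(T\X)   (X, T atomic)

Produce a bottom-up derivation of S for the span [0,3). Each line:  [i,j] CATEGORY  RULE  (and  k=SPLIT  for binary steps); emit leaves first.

[0,1] S  lex  "in"
[1,2] (S/PP)\S  lex  "song"
[0,2] S/PP  <  k=1
[2,3] PP  lex  "no"
[0,3] S  >  k=2

[0,3] S   >
  [0,2] S/PP   <
    [0,1] "in" : S
    [1,2] "song" : (S/PP)\S
  [2,3] "no" : PP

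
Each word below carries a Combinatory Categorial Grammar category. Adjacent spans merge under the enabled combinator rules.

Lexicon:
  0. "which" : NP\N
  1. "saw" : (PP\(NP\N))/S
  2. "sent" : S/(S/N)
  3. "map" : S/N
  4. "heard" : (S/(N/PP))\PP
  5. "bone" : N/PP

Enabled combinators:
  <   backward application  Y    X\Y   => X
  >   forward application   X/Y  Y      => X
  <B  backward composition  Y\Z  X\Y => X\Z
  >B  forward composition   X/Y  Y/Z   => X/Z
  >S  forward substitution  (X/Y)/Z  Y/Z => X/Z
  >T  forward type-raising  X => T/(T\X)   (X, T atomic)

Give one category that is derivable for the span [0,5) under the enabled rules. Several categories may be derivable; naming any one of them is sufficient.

S/(N/PP)

[0,6] S   >
  [0,5] S/(N/PP)   <
    [0,4] PP   <
      [0,1] "which" : NP\N
      [1,4] PP\(NP\N)   >
        [1,2] "saw" : (PP\(NP\N))/S
        [2,4] S   >
          [2,3] "sent" : S/(S/N)
          [3,4] "map" : S/N
    [4,5] "heard" : (S/(N/PP))\PP
  [5,6] "bone" : N/PP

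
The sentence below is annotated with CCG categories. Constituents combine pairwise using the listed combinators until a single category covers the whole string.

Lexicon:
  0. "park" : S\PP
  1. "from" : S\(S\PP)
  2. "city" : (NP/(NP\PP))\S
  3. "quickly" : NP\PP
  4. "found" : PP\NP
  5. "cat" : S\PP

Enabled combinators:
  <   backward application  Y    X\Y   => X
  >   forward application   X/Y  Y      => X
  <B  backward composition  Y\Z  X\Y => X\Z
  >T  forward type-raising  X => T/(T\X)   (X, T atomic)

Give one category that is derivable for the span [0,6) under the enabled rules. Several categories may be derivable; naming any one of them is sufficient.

[0,6] S   <
  [0,4] NP   >
    [0,3] NP/(NP\PP)   <
      [0,2] S   <
        [0,1] "park" : S\PP
        [1,2] "from" : S\(S\PP)
      [2,3] "city" : (NP/(NP\PP))\S
    [3,4] "quickly" : NP\PP
  [4,6] S\NP   <B
    [4,5] "found" : PP\NP
    [5,6] "cat" : S\PP

S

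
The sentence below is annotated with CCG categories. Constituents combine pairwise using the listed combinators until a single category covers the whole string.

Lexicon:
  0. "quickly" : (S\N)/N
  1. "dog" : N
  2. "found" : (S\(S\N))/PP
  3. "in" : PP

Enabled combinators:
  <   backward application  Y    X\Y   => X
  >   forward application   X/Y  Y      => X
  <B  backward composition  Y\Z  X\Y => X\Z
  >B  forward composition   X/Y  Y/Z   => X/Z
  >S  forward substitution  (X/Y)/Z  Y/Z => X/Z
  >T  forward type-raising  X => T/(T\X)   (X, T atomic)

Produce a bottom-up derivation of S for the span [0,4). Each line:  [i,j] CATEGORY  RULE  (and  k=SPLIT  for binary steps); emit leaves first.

[0,4] S   <
  [0,2] S\N   >
    [0,1] "quickly" : (S\N)/N
    [1,2] "dog" : N
  [2,4] S\(S\N)   >
    [2,3] "found" : (S\(S\N))/PP
    [3,4] "in" : PP

[0,1] (S\N)/N  lex  "quickly"
[1,2] N  lex  "dog"
[0,2] S\N  >  k=1
[2,3] (S\(S\N))/PP  lex  "found"
[3,4] PP  lex  "in"
[2,4] S\(S\N)  >  k=3
[0,4] S  <  k=2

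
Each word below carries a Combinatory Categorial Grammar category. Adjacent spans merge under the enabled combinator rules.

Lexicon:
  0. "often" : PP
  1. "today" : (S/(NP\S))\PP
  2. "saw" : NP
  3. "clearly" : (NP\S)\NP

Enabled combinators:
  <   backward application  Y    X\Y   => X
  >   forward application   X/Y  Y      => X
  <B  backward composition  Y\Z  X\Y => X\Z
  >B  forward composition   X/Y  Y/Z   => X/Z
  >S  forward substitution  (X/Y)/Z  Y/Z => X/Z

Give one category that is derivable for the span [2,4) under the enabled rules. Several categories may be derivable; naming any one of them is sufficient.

[0,4] S   >
  [0,2] S/(NP\S)   <
    [0,1] "often" : PP
    [1,2] "today" : (S/(NP\S))\PP
  [2,4] NP\S   <
    [2,3] "saw" : NP
    [3,4] "clearly" : (NP\S)\NP

NP\S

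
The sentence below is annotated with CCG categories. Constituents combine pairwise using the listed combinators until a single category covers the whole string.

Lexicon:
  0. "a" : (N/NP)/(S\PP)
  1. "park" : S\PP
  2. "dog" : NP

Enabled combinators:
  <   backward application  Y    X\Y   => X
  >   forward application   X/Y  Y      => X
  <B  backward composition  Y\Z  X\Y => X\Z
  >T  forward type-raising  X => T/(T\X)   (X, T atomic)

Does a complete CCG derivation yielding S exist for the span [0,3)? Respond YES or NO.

(N/NP)/(S\PP) S\PP NP
CKY chart[0,3] = {N, N/(N\N), NP/(NP\N), PP/(PP\N), S/(S\N)}; S ∉ chart

NO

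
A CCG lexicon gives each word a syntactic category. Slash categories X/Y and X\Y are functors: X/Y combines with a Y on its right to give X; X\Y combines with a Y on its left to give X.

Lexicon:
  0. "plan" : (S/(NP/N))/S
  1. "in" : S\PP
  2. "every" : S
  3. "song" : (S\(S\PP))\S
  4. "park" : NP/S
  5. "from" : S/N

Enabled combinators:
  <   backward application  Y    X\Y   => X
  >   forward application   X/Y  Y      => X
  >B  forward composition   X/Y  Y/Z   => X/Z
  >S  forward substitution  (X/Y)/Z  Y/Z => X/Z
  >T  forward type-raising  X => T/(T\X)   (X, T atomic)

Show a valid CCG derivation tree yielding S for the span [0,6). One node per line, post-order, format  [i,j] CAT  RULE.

[0,1] (S/(NP/N))/S  lex  "plan"
[1,2] S\PP  lex  "in"
[2,3] S  lex  "every"
[3,4] (S\(S\PP))\S  lex  "song"
[2,4] S\(S\PP)  <  k=3
[1,4] S  <  k=2
[0,4] S/(NP/N)  >  k=1
[4,5] NP/S  lex  "park"
[5,6] S/N  lex  "from"
[4,6] NP/N  >B  k=5
[0,6] S  >  k=4

[0,6] S   >
  [0,4] S/(NP/N)   >
    [0,1] "plan" : (S/(NP/N))/S
    [1,4] S   <
      [1,2] "in" : S\PP
      [2,4] S\(S\PP)   <
        [2,3] "every" : S
        [3,4] "song" : (S\(S\PP))\S
  [4,6] NP/N   >B
    [4,5] "park" : NP/S
    [5,6] "from" : S/N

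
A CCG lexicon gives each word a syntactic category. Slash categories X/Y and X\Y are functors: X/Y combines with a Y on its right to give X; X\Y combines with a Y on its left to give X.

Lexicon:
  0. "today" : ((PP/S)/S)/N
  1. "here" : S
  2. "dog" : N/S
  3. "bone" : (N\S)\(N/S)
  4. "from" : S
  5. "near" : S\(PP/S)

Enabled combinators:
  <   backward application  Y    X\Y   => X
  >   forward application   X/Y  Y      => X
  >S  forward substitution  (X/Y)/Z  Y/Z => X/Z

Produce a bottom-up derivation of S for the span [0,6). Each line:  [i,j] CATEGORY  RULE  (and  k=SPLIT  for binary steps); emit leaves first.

[0,1] ((PP/S)/S)/N  lex  "today"
[1,2] S  lex  "here"
[2,3] N/S  lex  "dog"
[3,4] (N\S)\(N/S)  lex  "bone"
[2,4] N\S  <  k=3
[1,4] N  <  k=2
[0,4] (PP/S)/S  >  k=1
[4,5] S  lex  "from"
[0,5] PP/S  >  k=4
[5,6] S\(PP/S)  lex  "near"
[0,6] S  <  k=5

[0,6] S   <
  [0,5] PP/S   >
    [0,4] (PP/S)/S   >
      [0,1] "today" : ((PP/S)/S)/N
      [1,4] N   <
        [1,2] "here" : S
        [2,4] N\S   <
          [2,3] "dog" : N/S
          [3,4] "bone" : (N\S)\(N/S)
    [4,5] "from" : S
  [5,6] "near" : S\(PP/S)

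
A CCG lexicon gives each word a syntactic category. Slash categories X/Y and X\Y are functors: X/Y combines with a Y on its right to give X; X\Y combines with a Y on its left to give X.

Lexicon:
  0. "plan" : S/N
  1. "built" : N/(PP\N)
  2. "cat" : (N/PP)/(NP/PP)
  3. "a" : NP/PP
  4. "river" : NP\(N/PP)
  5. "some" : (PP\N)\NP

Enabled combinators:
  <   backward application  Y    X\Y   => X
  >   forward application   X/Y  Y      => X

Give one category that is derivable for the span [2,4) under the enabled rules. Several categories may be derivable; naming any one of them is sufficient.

[0,6] S   >
  [0,1] "plan" : S/N
  [1,6] N   >
    [1,2] "built" : N/(PP\N)
    [2,6] PP\N   <
      [2,5] NP   <
        [2,4] N/PP   >
          [2,3] "cat" : (N/PP)/(NP/PP)
          [3,4] "a" : NP/PP
        [4,5] "river" : NP\(N/PP)
      [5,6] "some" : (PP\N)\NP

N/PP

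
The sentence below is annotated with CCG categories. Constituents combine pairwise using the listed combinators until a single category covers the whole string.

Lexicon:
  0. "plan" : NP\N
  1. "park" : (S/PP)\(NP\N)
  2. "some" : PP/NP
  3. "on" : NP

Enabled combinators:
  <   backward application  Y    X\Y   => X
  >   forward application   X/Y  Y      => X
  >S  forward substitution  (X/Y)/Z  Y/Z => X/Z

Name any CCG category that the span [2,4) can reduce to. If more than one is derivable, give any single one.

PP

[0,4] S   >
  [0,2] S/PP   <
    [0,1] "plan" : NP\N
    [1,2] "park" : (S/PP)\(NP\N)
  [2,4] PP   >
    [2,3] "some" : PP/NP
    [3,4] "on" : NP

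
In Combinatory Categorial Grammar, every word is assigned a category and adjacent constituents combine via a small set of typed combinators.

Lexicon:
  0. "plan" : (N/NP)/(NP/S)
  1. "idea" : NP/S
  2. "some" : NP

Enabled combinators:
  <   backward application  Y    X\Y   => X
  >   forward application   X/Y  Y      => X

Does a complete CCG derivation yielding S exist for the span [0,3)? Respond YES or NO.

(N/NP)/(NP/S) NP/S NP
CKY chart[0,3] = {N}; S ∉ chart

NO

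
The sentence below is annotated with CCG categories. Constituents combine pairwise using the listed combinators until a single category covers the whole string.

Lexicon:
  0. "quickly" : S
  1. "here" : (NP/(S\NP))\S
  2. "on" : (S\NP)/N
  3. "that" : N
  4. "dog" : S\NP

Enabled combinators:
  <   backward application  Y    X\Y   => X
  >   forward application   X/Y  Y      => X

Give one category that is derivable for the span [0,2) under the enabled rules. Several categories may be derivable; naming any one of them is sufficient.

[0,5] S   <
  [0,4] NP   >
    [0,2] NP/(S\NP)   <
      [0,1] "quickly" : S
      [1,2] "here" : (NP/(S\NP))\S
    [2,4] S\NP   >
      [2,3] "on" : (S\NP)/N
      [3,4] "that" : N
  [4,5] "dog" : S\NP

NP/(S\NP)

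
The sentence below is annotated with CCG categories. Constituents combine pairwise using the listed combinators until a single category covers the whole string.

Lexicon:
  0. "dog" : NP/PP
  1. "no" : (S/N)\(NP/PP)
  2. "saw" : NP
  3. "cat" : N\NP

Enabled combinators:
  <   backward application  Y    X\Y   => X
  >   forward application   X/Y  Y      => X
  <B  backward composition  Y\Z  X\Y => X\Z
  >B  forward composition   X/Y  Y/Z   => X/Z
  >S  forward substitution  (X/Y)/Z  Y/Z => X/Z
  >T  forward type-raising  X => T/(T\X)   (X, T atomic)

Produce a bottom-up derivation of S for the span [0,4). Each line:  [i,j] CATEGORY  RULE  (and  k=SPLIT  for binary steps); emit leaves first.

[0,1] NP/PP  lex  "dog"
[1,2] (S/N)\(NP/PP)  lex  "no"
[0,2] S/N  <  k=1
[2,3] NP  lex  "saw"
[3,4] N\NP  lex  "cat"
[2,4] N  <  k=3
[0,4] S  >  k=2

[0,4] S   >
  [0,2] S/N   <
    [0,1] "dog" : NP/PP
    [1,2] "no" : (S/N)\(NP/PP)
  [2,4] N   <
    [2,3] "saw" : NP
    [3,4] "cat" : N\NP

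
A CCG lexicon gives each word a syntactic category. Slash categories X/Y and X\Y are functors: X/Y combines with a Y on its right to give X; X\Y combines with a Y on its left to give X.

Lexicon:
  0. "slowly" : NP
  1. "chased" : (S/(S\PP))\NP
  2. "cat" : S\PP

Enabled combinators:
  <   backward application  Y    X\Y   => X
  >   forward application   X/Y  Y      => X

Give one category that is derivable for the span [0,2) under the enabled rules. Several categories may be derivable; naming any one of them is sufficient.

S/(S\PP)

[0,3] S   >
  [0,2] S/(S\PP)   <
    [0,1] "slowly" : NP
    [1,2] "chased" : (S/(S\PP))\NP
  [2,3] "cat" : S\PP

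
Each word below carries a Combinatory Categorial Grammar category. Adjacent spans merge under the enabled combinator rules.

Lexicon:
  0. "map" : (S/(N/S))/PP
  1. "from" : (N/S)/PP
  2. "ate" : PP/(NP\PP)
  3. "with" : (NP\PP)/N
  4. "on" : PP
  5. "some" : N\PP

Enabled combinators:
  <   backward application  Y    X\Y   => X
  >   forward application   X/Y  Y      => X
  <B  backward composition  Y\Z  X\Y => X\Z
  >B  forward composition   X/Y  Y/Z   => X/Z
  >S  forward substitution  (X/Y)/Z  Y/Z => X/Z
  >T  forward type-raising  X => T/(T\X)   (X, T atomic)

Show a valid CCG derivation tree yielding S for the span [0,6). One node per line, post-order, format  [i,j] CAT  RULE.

[0,1] (S/(N/S))/PP  lex  "map"
[1,2] (N/S)/PP  lex  "from"
[0,2] S/PP  >S  k=1
[2,3] PP/(NP\PP)  lex  "ate"
[3,4] (NP\PP)/N  lex  "with"
[2,4] PP/N  >B  k=3
[0,4] S/N  >B  k=2
[4,5] PP  lex  "on"
[4,5] N/(N\PP)  >T
[5,6] N\PP  lex  "some"
[4,6] N  >  k=5
[0,6] S  >  k=4

[0,6] S   >
  [0,4] S/N   >B
    [0,2] S/PP   >S
      [0,1] "map" : (S/(N/S))/PP
      [1,2] "from" : (N/S)/PP
    [2,4] PP/N   >B
      [2,3] "ate" : PP/(NP\PP)
      [3,4] "with" : (NP\PP)/N
  [4,6] N   >
    [4,5] N/(N\PP)   >T
      [4,5] "on" : PP
    [5,6] "some" : N\PP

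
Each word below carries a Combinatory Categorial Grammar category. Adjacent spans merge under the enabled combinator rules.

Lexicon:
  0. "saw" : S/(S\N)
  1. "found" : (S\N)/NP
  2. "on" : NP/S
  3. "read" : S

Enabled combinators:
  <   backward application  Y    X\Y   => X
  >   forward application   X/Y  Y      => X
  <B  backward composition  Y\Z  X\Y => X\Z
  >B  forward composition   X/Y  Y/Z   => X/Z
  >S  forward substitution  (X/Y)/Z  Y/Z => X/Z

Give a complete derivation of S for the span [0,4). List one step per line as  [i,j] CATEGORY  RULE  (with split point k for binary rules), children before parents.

[0,4] S   >
  [0,2] S/NP   >B
    [0,1] "saw" : S/(S\N)
    [1,2] "found" : (S\N)/NP
  [2,4] NP   >
    [2,3] "on" : NP/S
    [3,4] "read" : S

[0,1] S/(S\N)  lex  "saw"
[1,2] (S\N)/NP  lex  "found"
[0,2] S/NP  >B  k=1
[2,3] NP/S  lex  "on"
[3,4] S  lex  "read"
[2,4] NP  >  k=3
[0,4] S  >  k=2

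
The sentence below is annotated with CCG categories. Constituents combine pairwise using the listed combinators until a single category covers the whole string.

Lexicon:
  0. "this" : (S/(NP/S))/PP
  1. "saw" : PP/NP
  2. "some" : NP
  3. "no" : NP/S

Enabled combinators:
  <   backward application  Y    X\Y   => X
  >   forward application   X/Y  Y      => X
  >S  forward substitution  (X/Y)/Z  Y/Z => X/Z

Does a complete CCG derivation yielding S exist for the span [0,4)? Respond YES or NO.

[0,4] S   >
  [0,3] S/(NP/S)   >
    [0,1] "this" : (S/(NP/S))/PP
    [1,3] PP   >
      [1,2] "saw" : PP/NP
      [2,3] "some" : NP
  [3,4] "no" : NP/S

YES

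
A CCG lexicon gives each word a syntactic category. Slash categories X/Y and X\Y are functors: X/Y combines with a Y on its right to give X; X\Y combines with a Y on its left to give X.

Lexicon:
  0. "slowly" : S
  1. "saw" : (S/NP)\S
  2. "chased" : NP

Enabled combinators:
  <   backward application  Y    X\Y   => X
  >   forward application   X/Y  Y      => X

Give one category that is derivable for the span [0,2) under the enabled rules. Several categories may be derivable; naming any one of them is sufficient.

S/NP

[0,3] S   >
  [0,2] S/NP   <
    [0,1] "slowly" : S
    [1,2] "saw" : (S/NP)\S
  [2,3] "chased" : NP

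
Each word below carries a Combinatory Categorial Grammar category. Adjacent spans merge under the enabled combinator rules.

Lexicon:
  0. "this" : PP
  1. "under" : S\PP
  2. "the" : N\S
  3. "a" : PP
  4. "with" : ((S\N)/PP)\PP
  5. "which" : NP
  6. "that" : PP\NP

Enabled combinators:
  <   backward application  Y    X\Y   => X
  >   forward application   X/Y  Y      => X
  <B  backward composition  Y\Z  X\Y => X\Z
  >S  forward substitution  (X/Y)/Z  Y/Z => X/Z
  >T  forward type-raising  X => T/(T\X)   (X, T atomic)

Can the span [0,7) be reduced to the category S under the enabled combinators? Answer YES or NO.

YES

[0,7] S   <
  [0,3] N   <
    [0,2] S   >
      [0,1] S/(S\PP)   >T
        [0,1] "this" : PP
      [1,2] "under" : S\PP
    [2,3] "the" : N\S
  [3,7] S\N   >
    [3,5] (S\N)/PP   <
      [3,4] "a" : PP
      [4,5] "with" : ((S\N)/PP)\PP
    [5,7] PP   >
      [5,6] PP/(PP\NP)   >T
        [5,6] "which" : NP
      [6,7] "that" : PP\NP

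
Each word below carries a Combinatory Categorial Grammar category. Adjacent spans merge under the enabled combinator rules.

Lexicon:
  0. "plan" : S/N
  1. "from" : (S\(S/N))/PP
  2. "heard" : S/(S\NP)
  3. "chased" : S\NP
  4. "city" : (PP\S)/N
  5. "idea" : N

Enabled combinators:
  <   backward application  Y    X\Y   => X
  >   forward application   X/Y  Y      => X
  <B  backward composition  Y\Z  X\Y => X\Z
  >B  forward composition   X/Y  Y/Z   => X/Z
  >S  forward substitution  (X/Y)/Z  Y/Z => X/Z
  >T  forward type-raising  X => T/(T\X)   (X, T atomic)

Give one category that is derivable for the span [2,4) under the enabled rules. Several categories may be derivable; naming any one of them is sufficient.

S

[0,6] S   <
  [0,1] "plan" : S/N
  [1,6] S\(S/N)   >
    [1,2] "from" : (S\(S/N))/PP
    [2,6] PP   <
      [2,4] S   >
        [2,3] "heard" : S/(S\NP)
        [3,4] "chased" : S\NP
      [4,6] PP\S   >
        [4,5] "city" : (PP\S)/N
        [5,6] "idea" : N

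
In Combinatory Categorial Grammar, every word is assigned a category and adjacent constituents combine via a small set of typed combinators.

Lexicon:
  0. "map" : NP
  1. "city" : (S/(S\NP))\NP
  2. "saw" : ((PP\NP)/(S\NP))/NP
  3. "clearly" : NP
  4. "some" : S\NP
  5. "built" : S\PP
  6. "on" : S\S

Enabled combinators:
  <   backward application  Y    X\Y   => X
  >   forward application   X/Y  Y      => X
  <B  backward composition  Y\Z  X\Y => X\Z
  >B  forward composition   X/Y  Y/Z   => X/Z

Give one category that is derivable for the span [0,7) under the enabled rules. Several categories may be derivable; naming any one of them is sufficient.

S

[0,7] S   >
  [0,2] S/(S\NP)   <
    [0,1] "map" : NP
    [1,2] "city" : (S/(S\NP))\NP
  [2,7] S\NP   <B
    [2,5] PP\NP   >
      [2,4] (PP\NP)/(S\NP)   >
        [2,3] "saw" : ((PP\NP)/(S\NP))/NP
        [3,4] "clearly" : NP
      [4,5] "some" : S\NP
    [5,7] S\PP   <B
      [5,6] "built" : S\PP
      [6,7] "on" : S\S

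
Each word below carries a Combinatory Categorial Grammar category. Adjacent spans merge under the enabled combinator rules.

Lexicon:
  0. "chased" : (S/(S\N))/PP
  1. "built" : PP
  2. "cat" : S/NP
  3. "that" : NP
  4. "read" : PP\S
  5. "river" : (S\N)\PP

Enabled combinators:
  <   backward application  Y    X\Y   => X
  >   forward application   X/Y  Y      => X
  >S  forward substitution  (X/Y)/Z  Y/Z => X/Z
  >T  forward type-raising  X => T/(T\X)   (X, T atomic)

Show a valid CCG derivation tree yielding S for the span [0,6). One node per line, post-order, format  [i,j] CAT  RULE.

[0,6] S   >
  [0,2] S/(S\N)   >
    [0,1] "chased" : (S/(S\N))/PP
    [1,2] "built" : PP
  [2,6] S\N   <
    [2,5] PP   <
      [2,4] S   >
        [2,3] "cat" : S/NP
        [3,4] "that" : NP
      [4,5] "read" : PP\S
    [5,6] "river" : (S\N)\PP

[0,1] (S/(S\N))/PP  lex  "chased"
[1,2] PP  lex  "built"
[0,2] S/(S\N)  >  k=1
[2,3] S/NP  lex  "cat"
[3,4] NP  lex  "that"
[2,4] S  >  k=3
[4,5] PP\S  lex  "read"
[2,5] PP  <  k=4
[5,6] (S\N)\PP  lex  "river"
[2,6] S\N  <  k=5
[0,6] S  >  k=2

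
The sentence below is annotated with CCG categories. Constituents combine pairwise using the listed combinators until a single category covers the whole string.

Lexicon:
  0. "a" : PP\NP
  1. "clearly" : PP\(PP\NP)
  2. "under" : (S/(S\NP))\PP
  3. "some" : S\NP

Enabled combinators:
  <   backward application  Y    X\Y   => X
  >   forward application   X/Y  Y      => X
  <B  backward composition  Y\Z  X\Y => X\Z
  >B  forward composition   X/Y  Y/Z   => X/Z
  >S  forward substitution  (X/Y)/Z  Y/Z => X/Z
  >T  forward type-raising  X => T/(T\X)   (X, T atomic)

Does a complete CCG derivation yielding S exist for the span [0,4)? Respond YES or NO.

[0,4] S   >
  [0,3] S/(S\NP)   <
    [0,2] PP   <
      [0,1] "a" : PP\NP
      [1,2] "clearly" : PP\(PP\NP)
    [2,3] "under" : (S/(S\NP))\PP
  [3,4] "some" : S\NP

YES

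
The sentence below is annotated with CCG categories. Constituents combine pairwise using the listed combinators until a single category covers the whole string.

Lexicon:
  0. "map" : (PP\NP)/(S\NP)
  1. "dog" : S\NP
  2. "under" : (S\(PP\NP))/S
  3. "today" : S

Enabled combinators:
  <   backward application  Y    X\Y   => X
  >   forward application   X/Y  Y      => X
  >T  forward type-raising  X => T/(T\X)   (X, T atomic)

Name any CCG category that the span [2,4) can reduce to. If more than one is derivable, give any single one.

S\(PP\NP)

[0,4] S   <
  [0,2] PP\NP   >
    [0,1] "map" : (PP\NP)/(S\NP)
    [1,2] "dog" : S\NP
  [2,4] S\(PP\NP)   >
    [2,3] "under" : (S\(PP\NP))/S
    [3,4] "today" : S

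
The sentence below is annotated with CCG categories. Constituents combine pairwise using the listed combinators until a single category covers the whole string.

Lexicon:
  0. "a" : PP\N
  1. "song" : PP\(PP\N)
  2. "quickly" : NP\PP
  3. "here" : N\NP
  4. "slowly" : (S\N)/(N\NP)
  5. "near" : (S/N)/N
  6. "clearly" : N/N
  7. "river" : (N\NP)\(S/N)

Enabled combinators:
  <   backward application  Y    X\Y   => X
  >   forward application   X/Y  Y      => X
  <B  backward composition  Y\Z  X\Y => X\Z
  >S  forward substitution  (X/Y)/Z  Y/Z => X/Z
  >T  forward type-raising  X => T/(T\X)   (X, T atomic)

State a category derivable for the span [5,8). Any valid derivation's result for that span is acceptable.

[0,8] S   <
  [0,4] N   <
    [0,3] NP   <
      [0,2] PP   <
        [0,1] "a" : PP\N
        [1,2] "song" : PP\(PP\N)
      [2,3] "quickly" : NP\PP
    [3,4] "here" : N\NP
  [4,8] S\N   >
    [4,5] "slowly" : (S\N)/(N\NP)
    [5,8] N\NP   <
      [5,7] S/N   >S
        [5,6] "near" : (S/N)/N
        [6,7] "clearly" : N/N
      [7,8] "river" : (N\NP)\(S/N)

N\NP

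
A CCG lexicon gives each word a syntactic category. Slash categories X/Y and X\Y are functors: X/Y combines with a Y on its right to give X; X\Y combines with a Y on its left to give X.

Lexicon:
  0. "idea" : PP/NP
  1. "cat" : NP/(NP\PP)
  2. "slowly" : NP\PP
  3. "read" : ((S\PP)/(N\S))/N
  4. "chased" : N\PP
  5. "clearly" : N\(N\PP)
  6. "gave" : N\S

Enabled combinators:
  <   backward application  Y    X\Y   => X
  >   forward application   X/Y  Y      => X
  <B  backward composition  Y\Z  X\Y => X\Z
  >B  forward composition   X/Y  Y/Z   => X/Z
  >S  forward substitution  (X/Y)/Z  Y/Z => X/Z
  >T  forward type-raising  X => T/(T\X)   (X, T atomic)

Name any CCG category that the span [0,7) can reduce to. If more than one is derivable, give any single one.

[0,7] S   <
  [0,3] PP   >
    [0,1] "idea" : PP/NP
    [1,3] NP   >
      [1,2] "cat" : NP/(NP\PP)
      [2,3] "slowly" : NP\PP
  [3,7] S\PP   >
    [3,6] (S\PP)/(N\S)   >
      [3,4] "read" : ((S\PP)/(N\S))/N
      [4,6] N   <
        [4,5] "chased" : N\PP
        [5,6] "clearly" : N\(N\PP)
    [6,7] "gave" : N\S

S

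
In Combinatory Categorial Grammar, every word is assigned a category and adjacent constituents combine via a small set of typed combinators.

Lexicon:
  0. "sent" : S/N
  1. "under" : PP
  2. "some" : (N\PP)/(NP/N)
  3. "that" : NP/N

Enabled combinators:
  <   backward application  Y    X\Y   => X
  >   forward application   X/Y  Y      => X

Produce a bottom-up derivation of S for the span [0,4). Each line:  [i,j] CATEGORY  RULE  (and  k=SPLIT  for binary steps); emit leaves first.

[0,4] S   >
  [0,1] "sent" : S/N
  [1,4] N   <
    [1,2] "under" : PP
    [2,4] N\PP   >
      [2,3] "some" : (N\PP)/(NP/N)
      [3,4] "that" : NP/N

[0,1] S/N  lex  "sent"
[1,2] PP  lex  "under"
[2,3] (N\PP)/(NP/N)  lex  "some"
[3,4] NP/N  lex  "that"
[2,4] N\PP  >  k=3
[1,4] N  <  k=2
[0,4] S  >  k=1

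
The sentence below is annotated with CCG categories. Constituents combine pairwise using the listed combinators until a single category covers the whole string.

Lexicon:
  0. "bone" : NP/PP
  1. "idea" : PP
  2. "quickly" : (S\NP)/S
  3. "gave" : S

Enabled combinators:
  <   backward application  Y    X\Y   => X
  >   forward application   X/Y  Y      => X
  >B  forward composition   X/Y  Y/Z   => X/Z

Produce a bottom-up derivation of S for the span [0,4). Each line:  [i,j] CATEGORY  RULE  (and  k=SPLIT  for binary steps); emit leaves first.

[0,4] S   <
  [0,2] NP   >
    [0,1] "bone" : NP/PP
    [1,2] "idea" : PP
  [2,4] S\NP   >
    [2,3] "quickly" : (S\NP)/S
    [3,4] "gave" : S

[0,1] NP/PP  lex  "bone"
[1,2] PP  lex  "idea"
[0,2] NP  >  k=1
[2,3] (S\NP)/S  lex  "quickly"
[3,4] S  lex  "gave"
[2,4] S\NP  >  k=3
[0,4] S  <  k=2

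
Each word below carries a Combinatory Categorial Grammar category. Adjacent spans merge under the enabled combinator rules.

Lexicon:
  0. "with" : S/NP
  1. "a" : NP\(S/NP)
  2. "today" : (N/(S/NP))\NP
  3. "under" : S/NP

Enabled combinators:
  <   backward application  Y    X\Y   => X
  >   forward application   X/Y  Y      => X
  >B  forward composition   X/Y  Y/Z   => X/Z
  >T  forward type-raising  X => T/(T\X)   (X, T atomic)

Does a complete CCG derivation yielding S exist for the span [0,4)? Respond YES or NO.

NO

S/NP NP\(S/NP) (N/(S/NP))\NP S/NP
CKY chart[0,4] = {N, N/(N\N), NP/(NP\N), PP/(PP\N), S/(S\N)}; S ∉ chart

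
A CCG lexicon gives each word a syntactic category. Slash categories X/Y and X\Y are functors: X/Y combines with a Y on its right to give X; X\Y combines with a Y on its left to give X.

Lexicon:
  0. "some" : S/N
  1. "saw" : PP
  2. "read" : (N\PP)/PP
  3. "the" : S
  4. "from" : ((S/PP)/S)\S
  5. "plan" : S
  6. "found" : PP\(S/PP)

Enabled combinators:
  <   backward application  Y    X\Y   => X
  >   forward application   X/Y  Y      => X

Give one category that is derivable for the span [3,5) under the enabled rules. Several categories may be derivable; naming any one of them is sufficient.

(S/PP)/S

[0,7] S   >
  [0,1] "some" : S/N
  [1,7] N   <
    [1,2] "saw" : PP
    [2,7] N\PP   >
      [2,3] "read" : (N\PP)/PP
      [3,7] PP   <
        [3,6] S/PP   >
          [3,5] (S/PP)/S   <
            [3,4] "the" : S
            [4,5] "from" : ((S/PP)/S)\S
          [5,6] "plan" : S
        [6,7] "found" : PP\(S/PP)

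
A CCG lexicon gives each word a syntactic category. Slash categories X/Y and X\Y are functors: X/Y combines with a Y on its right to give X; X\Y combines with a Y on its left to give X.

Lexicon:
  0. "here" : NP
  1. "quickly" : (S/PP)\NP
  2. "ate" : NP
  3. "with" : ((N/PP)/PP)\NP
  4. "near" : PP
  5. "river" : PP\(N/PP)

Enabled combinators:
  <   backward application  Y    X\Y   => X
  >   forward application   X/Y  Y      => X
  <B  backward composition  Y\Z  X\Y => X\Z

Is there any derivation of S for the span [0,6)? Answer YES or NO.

YES

[0,6] S   >
  [0,2] S/PP   <
    [0,1] "here" : NP
    [1,2] "quickly" : (S/PP)\NP
  [2,6] PP   <
    [2,5] N/PP   >
      [2,4] (N/PP)/PP   <
        [2,3] "ate" : NP
        [3,4] "with" : ((N/PP)/PP)\NP
      [4,5] "near" : PP
    [5,6] "river" : PP\(N/PP)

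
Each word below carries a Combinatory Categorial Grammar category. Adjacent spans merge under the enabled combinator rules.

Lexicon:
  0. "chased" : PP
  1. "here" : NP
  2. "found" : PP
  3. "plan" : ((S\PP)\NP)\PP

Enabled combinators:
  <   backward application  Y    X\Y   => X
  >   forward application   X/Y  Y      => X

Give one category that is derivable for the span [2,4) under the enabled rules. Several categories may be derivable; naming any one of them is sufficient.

(S\PP)\NP

[0,4] S   <
  [0,1] "chased" : PP
  [1,4] S\PP   <
    [1,2] "here" : NP
    [2,4] (S\PP)\NP   <
      [2,3] "found" : PP
      [3,4] "plan" : ((S\PP)\NP)\PP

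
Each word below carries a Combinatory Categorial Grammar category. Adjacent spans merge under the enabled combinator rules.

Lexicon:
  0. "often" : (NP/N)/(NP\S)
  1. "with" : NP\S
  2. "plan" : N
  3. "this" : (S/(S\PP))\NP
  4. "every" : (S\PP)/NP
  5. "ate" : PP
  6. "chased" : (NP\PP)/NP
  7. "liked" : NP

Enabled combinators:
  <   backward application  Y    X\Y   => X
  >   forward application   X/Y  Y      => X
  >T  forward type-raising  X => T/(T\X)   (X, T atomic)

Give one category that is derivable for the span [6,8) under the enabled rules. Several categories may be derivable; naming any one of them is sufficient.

[0,8] S   >
  [0,4] S/(S\PP)   <
    [0,3] NP   >
      [0,2] NP/N   >
        [0,1] "often" : (NP/N)/(NP\S)
        [1,2] "with" : NP\S
      [2,3] "plan" : N
    [3,4] "this" : (S/(S\PP))\NP
  [4,8] S\PP   >
    [4,5] "every" : (S\PP)/NP
    [5,8] NP   <
      [5,6] "ate" : PP
      [6,8] NP\PP   >
        [6,7] "chased" : (NP\PP)/NP
        [7,8] "liked" : NP

NP\PP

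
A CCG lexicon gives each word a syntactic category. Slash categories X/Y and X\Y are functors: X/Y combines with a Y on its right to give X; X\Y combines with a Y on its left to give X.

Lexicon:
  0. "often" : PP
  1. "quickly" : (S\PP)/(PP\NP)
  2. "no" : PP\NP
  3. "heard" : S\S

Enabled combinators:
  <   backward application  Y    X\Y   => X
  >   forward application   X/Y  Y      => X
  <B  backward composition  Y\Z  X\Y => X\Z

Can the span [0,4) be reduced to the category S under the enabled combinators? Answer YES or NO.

[0,4] S   <
  [0,1] "often" : PP
  [1,4] S\PP   <B
    [1,3] S\PP   >
      [1,2] "quickly" : (S\PP)/(PP\NP)
      [2,3] "no" : PP\NP
    [3,4] "heard" : S\S

YES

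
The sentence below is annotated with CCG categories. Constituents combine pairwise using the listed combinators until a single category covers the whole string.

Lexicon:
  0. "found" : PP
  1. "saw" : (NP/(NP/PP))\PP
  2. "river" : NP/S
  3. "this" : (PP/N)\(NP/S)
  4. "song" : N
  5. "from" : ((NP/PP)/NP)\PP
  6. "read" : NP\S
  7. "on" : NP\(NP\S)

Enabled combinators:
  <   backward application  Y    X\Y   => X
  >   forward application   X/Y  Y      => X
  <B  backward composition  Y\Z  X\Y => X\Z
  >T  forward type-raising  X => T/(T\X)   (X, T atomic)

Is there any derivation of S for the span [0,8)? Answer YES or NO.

PP (NP/(NP/PP))\PP NP/S (PP/N)\(NP/S) N ((NP/PP)/NP)\PP NP\S NP\(NP\S)
CKY chart[0,8] = {N/(N\NP), NP, NP/(NP\NP), PP/(PP\NP), S/(S\NP)}; S ∉ chart

NO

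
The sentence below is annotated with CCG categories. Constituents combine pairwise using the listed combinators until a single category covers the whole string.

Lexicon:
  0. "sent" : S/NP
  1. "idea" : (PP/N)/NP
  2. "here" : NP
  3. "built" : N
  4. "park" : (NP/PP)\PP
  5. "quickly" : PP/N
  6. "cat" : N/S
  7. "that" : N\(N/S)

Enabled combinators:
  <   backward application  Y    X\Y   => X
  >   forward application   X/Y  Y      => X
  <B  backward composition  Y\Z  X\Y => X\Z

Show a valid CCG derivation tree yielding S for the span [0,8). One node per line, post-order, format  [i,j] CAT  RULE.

[0,8] S   >
  [0,1] "sent" : S/NP
  [1,8] NP   >
    [1,5] NP/PP   <
      [1,4] PP   >
        [1,3] PP/N   >
          [1,2] "idea" : (PP/N)/NP
          [2,3] "here" : NP
        [3,4] "built" : N
      [4,5] "park" : (NP/PP)\PP
    [5,8] PP   >
      [5,6] "quickly" : PP/N
      [6,8] N   <
        [6,7] "cat" : N/S
        [7,8] "that" : N\(N/S)

[0,1] S/NP  lex  "sent"
[1,2] (PP/N)/NP  lex  "idea"
[2,3] NP  lex  "here"
[1,3] PP/N  >  k=2
[3,4] N  lex  "built"
[1,4] PP  >  k=3
[4,5] (NP/PP)\PP  lex  "park"
[1,5] NP/PP  <  k=4
[5,6] PP/N  lex  "quickly"
[6,7] N/S  lex  "cat"
[7,8] N\(N/S)  lex  "that"
[6,8] N  <  k=7
[5,8] PP  >  k=6
[1,8] NP  >  k=5
[0,8] S  >  k=1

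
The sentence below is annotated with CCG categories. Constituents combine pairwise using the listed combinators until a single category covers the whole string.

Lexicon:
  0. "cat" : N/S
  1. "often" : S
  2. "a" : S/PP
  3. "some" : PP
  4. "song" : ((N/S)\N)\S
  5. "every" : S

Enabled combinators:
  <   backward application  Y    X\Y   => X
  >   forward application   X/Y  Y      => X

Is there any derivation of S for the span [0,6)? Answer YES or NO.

NO

N/S S S/PP PP ((N/S)\N)\S S
CKY chart[0,6] = {N}; S ∉ chart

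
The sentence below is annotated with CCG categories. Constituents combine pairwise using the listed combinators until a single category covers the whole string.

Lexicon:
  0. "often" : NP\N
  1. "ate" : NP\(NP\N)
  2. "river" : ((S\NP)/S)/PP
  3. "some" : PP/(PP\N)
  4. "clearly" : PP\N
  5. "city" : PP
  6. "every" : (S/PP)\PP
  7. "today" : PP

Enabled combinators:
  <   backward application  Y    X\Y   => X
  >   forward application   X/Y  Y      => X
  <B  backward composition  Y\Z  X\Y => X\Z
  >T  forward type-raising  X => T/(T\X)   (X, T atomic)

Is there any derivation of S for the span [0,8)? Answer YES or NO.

[0,8] S   <
  [0,2] NP   <
    [0,1] "often" : NP\N
    [1,2] "ate" : NP\(NP\N)
  [2,8] S\NP   >
    [2,5] (S\NP)/S   >
      [2,3] "river" : ((S\NP)/S)/PP
      [3,5] PP   >
        [3,4] "some" : PP/(PP\N)
        [4,5] "clearly" : PP\N
    [5,8] S   >
      [5,7] S/PP   <
        [5,6] "city" : PP
        [6,7] "every" : (S/PP)\PP
      [7,8] "today" : PP

YES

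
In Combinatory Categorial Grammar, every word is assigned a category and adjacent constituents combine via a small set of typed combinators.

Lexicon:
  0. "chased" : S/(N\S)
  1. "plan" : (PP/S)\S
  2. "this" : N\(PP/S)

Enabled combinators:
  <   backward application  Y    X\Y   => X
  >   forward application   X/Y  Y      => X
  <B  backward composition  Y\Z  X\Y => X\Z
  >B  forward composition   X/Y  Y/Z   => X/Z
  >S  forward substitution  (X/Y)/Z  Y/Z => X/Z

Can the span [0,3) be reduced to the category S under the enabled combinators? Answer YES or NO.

[0,3] S   >
  [0,1] "chased" : S/(N\S)
  [1,3] N\S   <B
    [1,2] "plan" : (PP/S)\S
    [2,3] "this" : N\(PP/S)

YES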